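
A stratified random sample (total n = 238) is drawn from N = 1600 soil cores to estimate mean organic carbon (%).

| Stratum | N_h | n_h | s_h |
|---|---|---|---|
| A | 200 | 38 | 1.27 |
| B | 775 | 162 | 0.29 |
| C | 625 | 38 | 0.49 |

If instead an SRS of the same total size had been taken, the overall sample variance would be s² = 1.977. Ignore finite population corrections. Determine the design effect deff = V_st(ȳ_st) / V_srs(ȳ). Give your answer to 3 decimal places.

deff ≈ 0.211

V̂(ȳ_st) = Σ W_h² s_h²/n_h, with W_h = N_h/N and N = 1600:
  stratum A: (200/1600)²·1.27²/38 = 0.000663199
  stratum B: (775/1600)²·0.29²/162 = 0.000121799
  stratum C: (625/1600)²·0.49²/38 = 0.000964115
V_st = 0.00174911
V_srs = s²/n = 1.977/238 = 0.00830672
deff = V_st / V_srs = 0.00174911/0.00830672 = 0.2106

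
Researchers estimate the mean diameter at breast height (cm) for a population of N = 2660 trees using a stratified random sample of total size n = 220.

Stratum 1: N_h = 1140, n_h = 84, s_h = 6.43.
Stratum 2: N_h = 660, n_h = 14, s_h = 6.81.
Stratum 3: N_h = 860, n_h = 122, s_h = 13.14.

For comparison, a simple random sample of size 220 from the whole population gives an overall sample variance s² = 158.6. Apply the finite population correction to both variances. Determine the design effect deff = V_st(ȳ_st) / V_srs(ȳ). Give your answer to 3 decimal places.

deff ≈ 0.620

V̂(ȳ_st) = Σ W_h² (1 − n_h/N_h) s_h²/n_h, with W_h = N_h/N and N = 2660:
  stratum 1: (1140/2660)²·(1 − 84/1140)·6.43²/84 = 0.0837429
  stratum 2: (660/2660)²·(1 − 14/660)·6.81²/14 = 0.199609
  stratum 3: (860/2660)²·(1 − 122/860)·13.14²/122 = 0.126947
V_st = 0.410299
V_srs = (1 − 220/2660)·158.6/220 = 0.661285
deff = V_st / V_srs = 0.410299/0.661285 = 0.6205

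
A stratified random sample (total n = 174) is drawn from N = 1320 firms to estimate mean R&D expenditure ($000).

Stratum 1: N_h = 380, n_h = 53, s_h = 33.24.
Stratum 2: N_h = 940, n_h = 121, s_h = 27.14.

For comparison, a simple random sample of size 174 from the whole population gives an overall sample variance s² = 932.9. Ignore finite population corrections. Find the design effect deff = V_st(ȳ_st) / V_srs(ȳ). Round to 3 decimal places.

deff ≈ 0.898

V̂(ȳ_st) = Σ W_h² s_h²/n_h, with W_h = N_h/N and N = 1320:
  stratum 1: (380/1320)²·33.24²/53 = 1.72769
  stratum 2: (940/1320)²·27.14²/121 = 3.08704
V_st = 4.81473
V_srs = s²/n = 932.9/174 = 5.36149
deff = V_st / V_srs = 4.81473/5.36149 = 0.8980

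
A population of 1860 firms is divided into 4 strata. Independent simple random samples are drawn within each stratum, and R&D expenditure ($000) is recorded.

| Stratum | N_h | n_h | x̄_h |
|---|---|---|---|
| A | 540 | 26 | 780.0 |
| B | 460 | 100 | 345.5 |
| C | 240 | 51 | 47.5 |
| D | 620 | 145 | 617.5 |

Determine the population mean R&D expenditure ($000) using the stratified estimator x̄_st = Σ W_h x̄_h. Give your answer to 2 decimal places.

x̄_st ≈ 523.86

N = Σ N_h = 1860. Stratum weights W_h = N_h/N.
x̄_st = (540·780.0 + 460·345.5 + 240·47.5 + 620·617.5) / 1860 = 523.8602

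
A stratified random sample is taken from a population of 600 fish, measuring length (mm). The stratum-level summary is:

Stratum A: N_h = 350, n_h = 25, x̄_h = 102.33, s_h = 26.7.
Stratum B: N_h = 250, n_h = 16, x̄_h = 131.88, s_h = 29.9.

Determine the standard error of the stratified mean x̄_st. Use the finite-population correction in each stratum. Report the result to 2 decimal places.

V̂(x̄_st) = Σ W_h² (1 − n_h/N_h) s_h²/n_h, with W_h = N_h/N and N = 600:
  stratum A: (350/600)²·(1 − 25/350)·26.7²/25 = 9.01014
  stratum B: (250/600)²·(1 − 16/250)·29.9²/16 = 9.07979
V̂(x̄_st) = 18.0899
SE(x̄_st) = √18.0899 = 4.25323

SE(x̄_st) ≈ 4.25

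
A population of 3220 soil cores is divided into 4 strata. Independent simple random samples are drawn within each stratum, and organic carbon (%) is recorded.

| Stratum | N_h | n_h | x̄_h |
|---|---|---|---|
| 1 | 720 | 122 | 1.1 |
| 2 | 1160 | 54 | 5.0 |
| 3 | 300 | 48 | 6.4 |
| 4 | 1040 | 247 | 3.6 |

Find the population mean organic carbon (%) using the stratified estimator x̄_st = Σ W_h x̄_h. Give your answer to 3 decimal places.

x̄_st ≈ 3.806

N = Σ N_h = 3220. Stratum weights W_h = N_h/N.
x̄_st = (720·1.1 + 1160·5.0 + 300·6.4 + 1040·3.6) / 3220 = 3.80621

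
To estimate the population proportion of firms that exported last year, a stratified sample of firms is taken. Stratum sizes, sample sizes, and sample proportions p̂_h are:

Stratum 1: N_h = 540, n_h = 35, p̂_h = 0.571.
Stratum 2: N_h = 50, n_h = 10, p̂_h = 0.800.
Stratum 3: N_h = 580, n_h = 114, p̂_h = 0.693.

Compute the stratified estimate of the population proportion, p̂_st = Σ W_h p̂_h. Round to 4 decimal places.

p̂_st ≈ 0.6413

N = 1170; stratum weights W_h = N_h/N.
p̂_st = Σ W_h p̂_h = (540·0.571 + 50·0.800 + 580·0.693)/1170 = 0.64126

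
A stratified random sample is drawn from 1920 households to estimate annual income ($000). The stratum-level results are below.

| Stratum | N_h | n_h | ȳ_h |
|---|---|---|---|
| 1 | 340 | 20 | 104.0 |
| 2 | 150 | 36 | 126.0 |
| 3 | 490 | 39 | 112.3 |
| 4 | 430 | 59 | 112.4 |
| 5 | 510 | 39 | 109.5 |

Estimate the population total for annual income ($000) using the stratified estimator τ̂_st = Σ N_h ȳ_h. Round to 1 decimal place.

τ̂_st ≈ 213464.0

τ̂_st = Σ N_h ȳ_h = 340·104.0 + 150·126.0 + 490·112.3 + 430·112.4 + 510·109.5 = 213464.0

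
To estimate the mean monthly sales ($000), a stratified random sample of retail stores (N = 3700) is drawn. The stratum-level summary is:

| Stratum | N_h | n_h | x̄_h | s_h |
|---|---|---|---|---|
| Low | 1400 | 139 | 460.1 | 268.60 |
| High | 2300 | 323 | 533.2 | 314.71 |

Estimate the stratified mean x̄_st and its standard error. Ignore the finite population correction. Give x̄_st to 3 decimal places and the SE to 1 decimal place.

x̄_st = Σ W_h x̄_h = (1400·460.1 + 2300·533.2)/3700 = 505.54054
V̂(x̄_st) = Σ W_h² s_h²/n_h, with W_h = N_h/N and N = 3700:
  stratum Low: (1400/3700)²·268.60²/139 = 74.3104
  stratum High: (2300/3700)²·314.71²/323 = 118.487
V̂(x̄_st) = 192.797
SE(x̄_st) = √192.797 = 13.8852

x̄_st ≈ 505.541, SE ≈ 13.9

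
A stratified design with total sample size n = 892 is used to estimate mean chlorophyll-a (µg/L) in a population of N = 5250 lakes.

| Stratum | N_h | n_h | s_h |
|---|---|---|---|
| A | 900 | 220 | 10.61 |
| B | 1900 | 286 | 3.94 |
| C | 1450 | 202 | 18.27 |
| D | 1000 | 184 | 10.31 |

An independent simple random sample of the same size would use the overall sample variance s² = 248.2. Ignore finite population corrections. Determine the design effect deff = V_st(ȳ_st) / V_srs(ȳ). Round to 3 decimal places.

deff ≈ 0.608

V̂(ȳ_st) = Σ W_h² s_h²/n_h, with W_h = N_h/N and N = 5250:
  stratum A: (900/5250)²·10.61²/220 = 0.0150375
  stratum B: (1900/5250)²·3.94²/286 = 0.00710911
  stratum C: (1450/5250)²·18.27²/202 = 0.12605
  stratum D: (1000/5250)²·10.31²/184 = 0.0209595
V_st = 0.169156
V_srs = s²/n = 248.2/892 = 0.278251
deff = V_st / V_srs = 0.169156/0.278251 = 0.6079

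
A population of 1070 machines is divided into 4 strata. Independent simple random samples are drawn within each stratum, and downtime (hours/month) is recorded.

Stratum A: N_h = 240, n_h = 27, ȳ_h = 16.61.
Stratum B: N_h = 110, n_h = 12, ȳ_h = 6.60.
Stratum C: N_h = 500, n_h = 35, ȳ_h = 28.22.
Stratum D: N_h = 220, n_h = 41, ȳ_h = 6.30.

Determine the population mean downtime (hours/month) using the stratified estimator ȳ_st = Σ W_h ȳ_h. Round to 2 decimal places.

ȳ_st ≈ 18.89

N = Σ N_h = 1070. Stratum weights W_h = N_h/N.
ȳ_st = (240·16.61 + 110·6.60 + 500·28.22 + 220·6.30) / 1070 = 18.8864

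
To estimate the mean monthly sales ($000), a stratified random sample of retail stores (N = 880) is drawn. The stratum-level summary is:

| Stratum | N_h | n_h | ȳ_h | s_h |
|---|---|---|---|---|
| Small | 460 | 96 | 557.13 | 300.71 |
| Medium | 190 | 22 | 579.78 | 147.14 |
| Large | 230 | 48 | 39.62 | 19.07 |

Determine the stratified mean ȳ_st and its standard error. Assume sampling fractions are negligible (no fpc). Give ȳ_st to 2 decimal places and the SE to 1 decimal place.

ȳ_st ≈ 426.76, SE ≈ 17.4

ȳ_st = Σ W_h ȳ_h = (460·557.13 + 190·579.78 + 230·39.62)/880 = 426.76205
V̂(ȳ_st) = Σ W_h² s_h²/n_h, with W_h = N_h/N and N = 880:
  stratum Small: (460/880)²·300.71²/96 = 257.38
  stratum Medium: (190/880)²·147.14²/22 = 45.8755
  stratum Large: (230/880)²·19.07²/48 = 0.517548
V̂(ȳ_st) = 303.773
SE(ȳ_st) = √303.773 = 17.4291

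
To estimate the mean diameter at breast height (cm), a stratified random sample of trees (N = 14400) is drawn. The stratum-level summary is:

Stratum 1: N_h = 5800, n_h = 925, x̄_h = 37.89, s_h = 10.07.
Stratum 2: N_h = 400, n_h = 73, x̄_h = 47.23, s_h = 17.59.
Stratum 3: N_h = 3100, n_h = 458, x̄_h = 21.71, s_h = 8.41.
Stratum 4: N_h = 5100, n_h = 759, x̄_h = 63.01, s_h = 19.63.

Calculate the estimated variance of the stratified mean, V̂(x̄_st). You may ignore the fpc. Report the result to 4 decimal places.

V̂(x̄_st) = Σ W_h² s_h²/n_h, with W_h = N_h/N and N = 14400:
  stratum 1: (5800/14400)²·10.07²/925 = 0.0177848
  stratum 2: (400/14400)²·17.59²/73 = 0.00327042
  stratum 3: (3100/14400)²·8.41²/458 = 0.0071569
  stratum 4: (5100/14400)²·19.63²/759 = 0.0636816
V̂(x̄_st) = 0.0918937

V̂(x̄_st) ≈ 0.0919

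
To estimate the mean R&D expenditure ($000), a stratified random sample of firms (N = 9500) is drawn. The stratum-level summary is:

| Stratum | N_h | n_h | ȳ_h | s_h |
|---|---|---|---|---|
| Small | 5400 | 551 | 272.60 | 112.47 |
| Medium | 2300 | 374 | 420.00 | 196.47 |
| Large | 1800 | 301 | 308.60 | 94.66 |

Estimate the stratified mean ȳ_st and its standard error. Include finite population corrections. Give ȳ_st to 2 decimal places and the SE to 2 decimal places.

ȳ_st = Σ W_h ȳ_h = (5400·272.60 + 2300·420.00 + 1800·308.60)/9500 = 315.10737
V̂(ȳ_st) = Σ W_h² (1 − n_h/N_h) s_h²/n_h, with W_h = N_h/N and N = 9500:
  stratum Small: (5400/9500)²·(1 − 551/5400)·112.47²/551 = 6.66071
  stratum Medium: (2300/9500)²·(1 − 374/2300)·196.47²/374 = 5.06591
  stratum Large: (1800/9500)²·(1 − 301/1800)·94.66²/301 = 0.890007
V̂(ȳ_st) = 12.6166
SE(ȳ_st) = √12.6166 = 3.55199

ȳ_st ≈ 315.11, SE ≈ 3.55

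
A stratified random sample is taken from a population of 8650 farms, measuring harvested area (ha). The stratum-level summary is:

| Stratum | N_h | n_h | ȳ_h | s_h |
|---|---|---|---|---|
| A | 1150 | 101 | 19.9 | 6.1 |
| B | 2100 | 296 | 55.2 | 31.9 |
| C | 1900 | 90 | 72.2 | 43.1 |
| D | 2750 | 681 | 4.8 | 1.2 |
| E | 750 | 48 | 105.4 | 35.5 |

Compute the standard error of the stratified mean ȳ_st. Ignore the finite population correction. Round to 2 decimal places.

V̂(ȳ_st) = Σ W_h² s_h²/n_h, with W_h = N_h/N and N = 8650:
  stratum A: (1150/8650)²·6.1²/101 = 0.00651181
  stratum B: (2100/8650)²·31.9²/296 = 0.202626
  stratum C: (1900/8650)²·43.1²/90 = 0.995834
  stratum D: (2750/8650)²·1.2²/681 = 0.000213722
  stratum E: (750/8650)²·35.5²/48 = 0.197381
V̂(ȳ_st) = 1.40257
SE(ȳ_st) = √1.40257 = 1.1843

SE(ȳ_st) ≈ 1.18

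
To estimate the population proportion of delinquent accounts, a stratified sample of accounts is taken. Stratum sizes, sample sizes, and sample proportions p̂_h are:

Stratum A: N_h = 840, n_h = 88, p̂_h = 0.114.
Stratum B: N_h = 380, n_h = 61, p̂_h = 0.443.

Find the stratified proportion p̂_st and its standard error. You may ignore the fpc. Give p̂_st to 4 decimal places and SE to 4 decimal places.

p̂_st ≈ 0.2165, SE ≈ 0.0308

N = 1220; stratum weights W_h = N_h/N.
p̂_st = Σ W_h p̂_h = (840·0.114 + 380·0.443)/1220 = 0.21648
V̂(p̂_st) = Σ W_h² p̂_h(1−p̂_h)/(n_h−1):
  stratum A: (840/1220)²·0.114·0.886/87 = 0.000550374
  stratum B: (380/1220)²·0.443·0.557/60 = 0.000398984
V̂(p̂_st) = 0.000949358; SE = √V̂ = 0.0308117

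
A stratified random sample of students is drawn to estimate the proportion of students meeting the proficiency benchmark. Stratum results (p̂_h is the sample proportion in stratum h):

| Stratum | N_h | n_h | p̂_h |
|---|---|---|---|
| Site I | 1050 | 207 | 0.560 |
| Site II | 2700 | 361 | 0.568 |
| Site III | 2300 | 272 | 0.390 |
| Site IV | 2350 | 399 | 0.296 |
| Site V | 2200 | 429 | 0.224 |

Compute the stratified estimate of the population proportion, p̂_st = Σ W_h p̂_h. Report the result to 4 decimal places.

N = 10600; stratum weights W_h = N_h/N.
p̂_st = Σ W_h p̂_h = (1050·0.560 + 2700·0.568 + 2300·0.390 + 2350·0.296 + 2200·0.224)/10600 = 0.39689

p̂_st ≈ 0.3969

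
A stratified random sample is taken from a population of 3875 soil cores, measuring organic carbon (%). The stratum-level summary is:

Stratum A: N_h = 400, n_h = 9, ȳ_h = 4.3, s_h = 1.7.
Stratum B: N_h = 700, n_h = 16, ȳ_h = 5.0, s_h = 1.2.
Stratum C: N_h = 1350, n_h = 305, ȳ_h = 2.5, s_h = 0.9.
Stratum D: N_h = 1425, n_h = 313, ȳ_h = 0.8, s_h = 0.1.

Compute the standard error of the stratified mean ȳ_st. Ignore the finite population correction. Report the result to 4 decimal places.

V̂(ȳ_st) = Σ W_h² s_h²/n_h, with W_h = N_h/N and N = 3875:
  stratum A: (400/3875)²·1.7²/9 = 0.00342162
  stratum B: (700/3875)²·1.2²/16 = 0.00293694
  stratum C: (1350/3875)²·0.9²/305 = 0.000322336
  stratum D: (1425/3875)²·0.1²/313 = 4.32058e-06
V̂(ȳ_st) = 0.00668522
SE(ȳ_st) = √0.00668522 = 0.0817632

SE(ȳ_st) ≈ 0.0818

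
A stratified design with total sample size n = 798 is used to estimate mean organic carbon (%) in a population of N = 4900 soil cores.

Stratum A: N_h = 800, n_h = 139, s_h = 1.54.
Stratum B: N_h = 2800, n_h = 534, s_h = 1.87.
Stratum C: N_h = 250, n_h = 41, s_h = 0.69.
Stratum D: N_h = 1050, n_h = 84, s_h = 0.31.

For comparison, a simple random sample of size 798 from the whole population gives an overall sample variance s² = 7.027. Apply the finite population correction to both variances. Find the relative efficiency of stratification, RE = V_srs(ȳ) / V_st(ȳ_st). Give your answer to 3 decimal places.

V̂(ȳ_st) = Σ W_h² (1 − n_h/N_h) s_h²/n_h, with W_h = N_h/N and N = 4900:
  stratum A: (800/4900)²·(1 − 139/800)·1.54²/139 = 0.000375773
  stratum B: (2800/4900)²·(1 − 534/2800)·1.87²/534 = 0.00173048
  stratum C: (250/4900)²·(1 − 41/250)·0.69²/41 = 2.52702e-05
  stratum D: (1050/4900)²·(1 − 84/1050)·0.31²/84 = 4.83302e-05
V_st = 0.00217986
V_srs = (1 − 798/4900)·7.027/798 = 0.00737168
Relative efficiency = V_srs / V_st = 0.00737168/0.00217986 = 3.3817

RE ≈ 3.382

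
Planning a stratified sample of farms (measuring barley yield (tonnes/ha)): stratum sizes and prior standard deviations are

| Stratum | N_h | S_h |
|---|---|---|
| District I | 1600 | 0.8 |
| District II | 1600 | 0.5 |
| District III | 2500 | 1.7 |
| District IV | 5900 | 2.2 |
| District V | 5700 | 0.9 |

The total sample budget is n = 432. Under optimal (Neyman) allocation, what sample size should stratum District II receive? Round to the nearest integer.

Neyman allocation: n_h = n · N_h S_h / Σ N_i S_i, with n = 432.
  stratum District I: N_h·S_h = 1600·0.8 = 1280.00
  stratum District II: N_h·S_h = 1600·0.5 = 800.00
  stratum District III: N_h·S_h = 2500·1.7 = 4250.00
  stratum District IV: N_h·S_h = 5900·2.2 = 12980.00
  stratum District V: N_h·S_h = 5700·0.9 = 5130.00
Σ N_h S_h = 24440.00
n for stratum District II = 432·800.00/24440.00 = 14.141 → 14

14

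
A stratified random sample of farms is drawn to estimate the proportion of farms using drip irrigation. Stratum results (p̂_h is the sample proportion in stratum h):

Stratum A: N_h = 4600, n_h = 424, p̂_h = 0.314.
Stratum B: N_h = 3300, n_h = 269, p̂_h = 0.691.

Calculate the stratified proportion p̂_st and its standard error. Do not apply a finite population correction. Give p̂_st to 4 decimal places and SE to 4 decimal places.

p̂_st ≈ 0.4715, SE ≈ 0.0177

N = 7900; stratum weights W_h = N_h/N.
p̂_st = Σ W_h p̂_h = (4600·0.314 + 3300·0.691)/7900 = 0.47148
V̂(p̂_st) = Σ W_h² p̂_h(1−p̂_h)/(n_h−1):
  stratum A: (4600/7900)²·0.314·0.686/423 = 0.000172653
  stratum B: (3300/7900)²·0.691·0.309/268 = 0.000139019
V̂(p̂_st) = 0.000311673; SE = √V̂ = 0.0176543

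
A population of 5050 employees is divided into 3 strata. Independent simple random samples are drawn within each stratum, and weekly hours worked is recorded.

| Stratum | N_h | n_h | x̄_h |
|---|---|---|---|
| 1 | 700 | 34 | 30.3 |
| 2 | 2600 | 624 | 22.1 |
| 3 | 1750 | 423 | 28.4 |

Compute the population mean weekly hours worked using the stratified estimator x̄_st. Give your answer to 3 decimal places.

N = Σ N_h = 5050. Stratum weights W_h = N_h/N.
x̄_st = (700·30.3 + 2600·22.1 + 1750·28.4) / 5050 = 25.41980

x̄_st ≈ 25.420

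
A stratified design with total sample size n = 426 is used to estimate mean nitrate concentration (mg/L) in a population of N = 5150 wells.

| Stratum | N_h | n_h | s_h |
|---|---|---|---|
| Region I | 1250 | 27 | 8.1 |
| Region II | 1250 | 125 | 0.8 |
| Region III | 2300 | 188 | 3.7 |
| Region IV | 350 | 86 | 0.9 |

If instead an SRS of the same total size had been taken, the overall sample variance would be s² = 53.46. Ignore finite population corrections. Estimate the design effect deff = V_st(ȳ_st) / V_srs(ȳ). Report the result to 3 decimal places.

V̂(ȳ_st) = Σ W_h² s_h²/n_h, with W_h = N_h/N and N = 5150:
  stratum Region I: (1250/5150)²·8.1²/27 = 0.143157
  stratum Region II: (1250/5150)²·0.8²/125 = 0.000301631
  stratum Region III: (2300/5150)²·3.7²/188 = 0.014524
  stratum Region IV: (350/5150)²·0.9²/86 = 4.35019e-05
V_st = 0.158026
V_srs = s²/n = 53.46/426 = 0.125493
deff = V_st / V_srs = 0.158026/0.125493 = 1.2592

deff ≈ 1.259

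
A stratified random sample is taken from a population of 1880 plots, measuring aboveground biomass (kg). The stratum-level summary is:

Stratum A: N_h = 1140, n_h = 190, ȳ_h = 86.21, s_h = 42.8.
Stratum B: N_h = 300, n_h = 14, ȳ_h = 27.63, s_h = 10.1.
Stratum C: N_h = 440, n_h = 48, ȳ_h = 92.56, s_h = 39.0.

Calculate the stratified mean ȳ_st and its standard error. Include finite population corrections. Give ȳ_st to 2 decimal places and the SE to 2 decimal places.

ȳ_st ≈ 78.35, SE ≈ 2.16

ȳ_st = Σ W_h ȳ_h = (1140·86.21 + 300·27.63 + 440·92.56)/1880 = 78.34830
V̂(ȳ_st) = Σ W_h² (1 − n_h/N_h) s_h²/n_h, with W_h = N_h/N and N = 1880:
  stratum A: (1140/1880)²·(1 − 190/1140)·42.8²/190 = 2.95425
  stratum B: (300/1880)²·(1 − 14/300)·10.1²/14 = 0.176883
  stratum C: (440/1880)²·(1 − 48/440)·39.0²/48 = 1.54636
V̂(ȳ_st) = 4.67749
SE(ȳ_st) = √4.67749 = 2.16275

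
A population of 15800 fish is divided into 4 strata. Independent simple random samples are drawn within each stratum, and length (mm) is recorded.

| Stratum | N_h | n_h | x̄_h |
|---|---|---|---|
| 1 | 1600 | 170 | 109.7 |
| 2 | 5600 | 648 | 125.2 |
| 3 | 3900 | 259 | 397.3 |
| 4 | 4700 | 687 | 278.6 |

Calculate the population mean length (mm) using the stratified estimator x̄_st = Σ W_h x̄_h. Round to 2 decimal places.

x̄_st ≈ 236.43

N = Σ N_h = 15800. Stratum weights W_h = N_h/N.
x̄_st = (1600·109.7 + 5600·125.2 + 3900·397.3 + 4700·278.6) / 15800 = 236.4259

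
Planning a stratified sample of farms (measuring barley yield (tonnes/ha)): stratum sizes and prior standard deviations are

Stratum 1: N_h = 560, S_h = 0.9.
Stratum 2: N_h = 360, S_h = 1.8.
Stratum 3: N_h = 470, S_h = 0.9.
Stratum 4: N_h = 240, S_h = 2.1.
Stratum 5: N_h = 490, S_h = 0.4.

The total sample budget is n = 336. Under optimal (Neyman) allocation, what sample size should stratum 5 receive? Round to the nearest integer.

Neyman allocation: n_h = n · N_h S_h / Σ N_i S_i, with n = 336.
  stratum 1: N_h·S_h = 560·0.9 = 504.00
  stratum 2: N_h·S_h = 360·1.8 = 648.00
  stratum 3: N_h·S_h = 470·0.9 = 423.00
  stratum 4: N_h·S_h = 240·2.1 = 504.00
  stratum 5: N_h·S_h = 490·0.4 = 196.00
Σ N_h S_h = 2275.00
n for stratum 5 = 336·196.00/2275.00 = 28.948 → 29

29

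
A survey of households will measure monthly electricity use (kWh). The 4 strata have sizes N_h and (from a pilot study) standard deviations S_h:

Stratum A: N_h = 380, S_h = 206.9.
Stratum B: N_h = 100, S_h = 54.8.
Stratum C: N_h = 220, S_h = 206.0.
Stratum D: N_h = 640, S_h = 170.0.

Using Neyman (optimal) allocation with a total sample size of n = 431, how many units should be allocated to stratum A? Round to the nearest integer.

142

Neyman allocation: n_h = n · N_h S_h / Σ N_i S_i, with n = 431.
  stratum A: N_h·S_h = 380·206.9 = 78622.00
  stratum B: N_h·S_h = 100·54.8 = 5480.00
  stratum C: N_h·S_h = 220·206.0 = 45320.00
  stratum D: N_h·S_h = 640·170.0 = 108800.00
Σ N_h S_h = 238222.00
n for stratum A = 431·78622.00/238222.00 = 142.246 → 142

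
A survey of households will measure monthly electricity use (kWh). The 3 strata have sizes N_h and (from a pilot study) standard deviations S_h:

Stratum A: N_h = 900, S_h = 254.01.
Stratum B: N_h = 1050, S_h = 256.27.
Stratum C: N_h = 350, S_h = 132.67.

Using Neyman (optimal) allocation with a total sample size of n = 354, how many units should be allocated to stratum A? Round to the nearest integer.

Neyman allocation: n_h = n · N_h S_h / Σ N_i S_i, with n = 354.
  stratum A: N_h·S_h = 900·254.01 = 228609.00
  stratum B: N_h·S_h = 1050·256.27 = 269083.50
  stratum C: N_h·S_h = 350·132.67 = 46434.50
Σ N_h S_h = 544127.00
n for stratum A = 354·228609.00/544127.00 = 148.729 → 149

149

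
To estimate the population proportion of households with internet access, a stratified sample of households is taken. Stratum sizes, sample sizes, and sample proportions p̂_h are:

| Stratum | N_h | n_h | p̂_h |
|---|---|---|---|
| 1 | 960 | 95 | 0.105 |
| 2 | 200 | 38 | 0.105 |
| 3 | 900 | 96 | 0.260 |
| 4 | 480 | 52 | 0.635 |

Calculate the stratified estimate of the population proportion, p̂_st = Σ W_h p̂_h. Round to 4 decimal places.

p̂_st ≈ 0.2601

N = 2540; stratum weights W_h = N_h/N.
p̂_st = Σ W_h p̂_h = (960·0.105 + 200·0.105 + 900·0.260 + 480·0.635)/2540 = 0.26008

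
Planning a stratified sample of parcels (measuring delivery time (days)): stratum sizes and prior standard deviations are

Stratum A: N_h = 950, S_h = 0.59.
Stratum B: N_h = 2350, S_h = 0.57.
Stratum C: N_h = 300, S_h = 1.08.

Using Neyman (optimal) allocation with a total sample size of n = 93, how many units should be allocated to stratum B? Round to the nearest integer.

Neyman allocation: n_h = n · N_h S_h / Σ N_i S_i, with n = 93.
  stratum A: N_h·S_h = 950·0.59 = 560.50
  stratum B: N_h·S_h = 2350·0.57 = 1339.50
  stratum C: N_h·S_h = 300·1.08 = 324.00
Σ N_h S_h = 2224.00
n for stratum B = 93·1339.50/2224.00 = 56.013 → 56

56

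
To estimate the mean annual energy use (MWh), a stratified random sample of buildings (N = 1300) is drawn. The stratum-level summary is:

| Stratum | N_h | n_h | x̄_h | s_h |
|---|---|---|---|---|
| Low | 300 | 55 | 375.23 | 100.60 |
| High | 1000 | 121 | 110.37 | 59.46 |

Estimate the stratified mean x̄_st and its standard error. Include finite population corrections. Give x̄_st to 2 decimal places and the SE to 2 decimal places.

x̄_st ≈ 171.49, SE ≈ 4.82

x̄_st = Σ W_h x̄_h = (300·375.23 + 1000·110.37)/1300 = 171.49154
V̂(x̄_st) = Σ W_h² (1 − n_h/N_h) s_h²/n_h, with W_h = N_h/N and N = 1300:
  stratum Low: (300/1300)²·(1 − 55/300)·100.60²/55 = 8.00265
  stratum High: (1000/1300)²·(1 − 121/1000)·59.46²/121 = 15.1973
V̂(x̄_st) = 23.2
SE(x̄_st) = √23.2 = 4.81663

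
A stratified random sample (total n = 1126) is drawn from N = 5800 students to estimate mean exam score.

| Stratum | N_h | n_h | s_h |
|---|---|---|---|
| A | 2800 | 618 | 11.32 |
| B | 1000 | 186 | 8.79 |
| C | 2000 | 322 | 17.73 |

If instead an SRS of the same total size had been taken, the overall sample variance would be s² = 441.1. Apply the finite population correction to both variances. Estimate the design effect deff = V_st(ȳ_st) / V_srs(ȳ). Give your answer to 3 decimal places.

V̂(ȳ_st) = Σ W_h² (1 − n_h/N_h) s_h²/n_h, with W_h = N_h/N and N = 5800:
  stratum A: (2800/5800)²·(1 − 618/2800)·11.32²/618 = 0.0376583
  stratum B: (1000/5800)²·(1 − 186/1000)·8.79²/186 = 0.0100516
  stratum C: (2000/5800)²·(1 − 322/2000)·17.73²/322 = 0.097393
V_st = 0.145103
V_srs = (1 − 1126/5800)·441.1/1126 = 0.315689
deff = V_st / V_srs = 0.145103/0.315689 = 0.4596

deff ≈ 0.460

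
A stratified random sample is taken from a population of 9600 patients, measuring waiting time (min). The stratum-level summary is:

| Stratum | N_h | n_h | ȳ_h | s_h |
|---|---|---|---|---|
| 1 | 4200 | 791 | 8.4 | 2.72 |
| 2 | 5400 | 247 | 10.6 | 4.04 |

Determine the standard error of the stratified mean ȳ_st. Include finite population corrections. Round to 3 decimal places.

V̂(ȳ_st) = Σ W_h² (1 − n_h/N_h) s_h²/n_h, with W_h = N_h/N and N = 9600:
  stratum 1: (4200/9600)²·(1 − 791/4200)·2.72²/791 = 0.0014531
  stratum 2: (5400/9600)²·(1 − 247/5400)·4.04²/247 = 0.0199516
V̂(ȳ_st) = 0.0214047
SE(ȳ_st) = √0.0214047 = 0.146303

SE(ȳ_st) ≈ 0.146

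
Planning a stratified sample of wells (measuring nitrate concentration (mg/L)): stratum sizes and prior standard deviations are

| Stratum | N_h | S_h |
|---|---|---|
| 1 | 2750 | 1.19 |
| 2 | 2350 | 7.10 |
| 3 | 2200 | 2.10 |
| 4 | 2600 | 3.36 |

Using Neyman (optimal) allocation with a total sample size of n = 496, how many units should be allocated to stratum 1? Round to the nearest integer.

49

Neyman allocation: n_h = n · N_h S_h / Σ N_i S_i, with n = 496.
  stratum 1: N_h·S_h = 2750·1.19 = 3272.50
  stratum 2: N_h·S_h = 2350·7.10 = 16685.00
  stratum 3: N_h·S_h = 2200·2.10 = 4620.00
  stratum 4: N_h·S_h = 2600·3.36 = 8736.00
Σ N_h S_h = 33313.50
n for stratum 1 = 496·3272.50/33313.50 = 48.724 → 49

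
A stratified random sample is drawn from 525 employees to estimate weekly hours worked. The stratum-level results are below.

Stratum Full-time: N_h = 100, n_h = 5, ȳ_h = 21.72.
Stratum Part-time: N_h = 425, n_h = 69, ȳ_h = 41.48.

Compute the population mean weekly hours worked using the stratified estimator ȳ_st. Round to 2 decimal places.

N = Σ N_h = 525. Stratum weights W_h = N_h/N.
ȳ_st = (100·21.72 + 425·41.48) / 525 = 37.7162

ȳ_st ≈ 37.72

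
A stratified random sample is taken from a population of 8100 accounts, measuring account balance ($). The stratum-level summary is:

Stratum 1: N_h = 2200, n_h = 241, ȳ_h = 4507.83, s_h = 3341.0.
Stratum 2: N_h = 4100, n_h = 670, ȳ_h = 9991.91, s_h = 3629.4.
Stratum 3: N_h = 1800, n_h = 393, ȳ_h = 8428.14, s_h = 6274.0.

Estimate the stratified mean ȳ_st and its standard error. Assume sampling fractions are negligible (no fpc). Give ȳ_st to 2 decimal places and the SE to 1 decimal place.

ȳ_st = Σ W_h ȳ_h = (2200·4507.83 + 4100·9991.91 + 1800·8428.14)/8100 = 8154.90235
V̂(ȳ_st) = Σ W_h² s_h²/n_h, with W_h = N_h/N and N = 8100:
  stratum 1: (2200/8100)²·3341.0²/241 = 3416.73
  stratum 2: (4100/8100)²·3629.4²/670 = 5037.24
  stratum 3: (1800/8100)²·6274.0²/393 = 4946.2
V̂(ȳ_st) = 13400.2
SE(ȳ_st) = √13400.2 = 115.759

ȳ_st ≈ 8154.90, SE ≈ 115.8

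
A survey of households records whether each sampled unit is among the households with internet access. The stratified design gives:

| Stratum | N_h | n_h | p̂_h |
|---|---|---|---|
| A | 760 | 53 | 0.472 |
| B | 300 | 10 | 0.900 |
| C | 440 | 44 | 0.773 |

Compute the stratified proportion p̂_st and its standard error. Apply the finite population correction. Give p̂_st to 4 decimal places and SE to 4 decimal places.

N = 1500; stratum weights W_h = N_h/N.
p̂_st = Σ W_h p̂_h = (760·0.472 + 300·0.900 + 440·0.773)/1500 = 0.64589
V̂(p̂_st) = Σ W_h² (1 − n_h/N_h) p̂_h(1−p̂_h)/(n_h−1):
  stratum A: (760/1500)²·(1 − 53/760)·0.472·0.528/52 = 0.00114452
  stratum B: (300/1500)²·(1 − 10/300)·0.900·0.100/9 = 0.000386667
  stratum C: (440/1500)²·(1 − 44/440)·0.773·0.227/43 = 0.000316011
V̂(p̂_st) = 0.0018472; SE = √V̂ = 0.042979

p̂_st ≈ 0.6459, SE ≈ 0.0430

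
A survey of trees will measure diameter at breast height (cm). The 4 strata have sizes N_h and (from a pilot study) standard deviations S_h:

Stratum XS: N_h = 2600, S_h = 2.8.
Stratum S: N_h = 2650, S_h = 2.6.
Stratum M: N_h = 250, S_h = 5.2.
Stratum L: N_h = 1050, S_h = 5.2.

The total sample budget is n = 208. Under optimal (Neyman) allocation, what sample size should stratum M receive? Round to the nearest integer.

Neyman allocation: n_h = n · N_h S_h / Σ N_i S_i, with n = 208.
  stratum XS: N_h·S_h = 2600·2.8 = 7280.00
  stratum S: N_h·S_h = 2650·2.6 = 6890.00
  stratum M: N_h·S_h = 250·5.2 = 1300.00
  stratum L: N_h·S_h = 1050·5.2 = 5460.00
Σ N_h S_h = 20930.00
n for stratum M = 208·1300.00/20930.00 = 12.919 → 13

13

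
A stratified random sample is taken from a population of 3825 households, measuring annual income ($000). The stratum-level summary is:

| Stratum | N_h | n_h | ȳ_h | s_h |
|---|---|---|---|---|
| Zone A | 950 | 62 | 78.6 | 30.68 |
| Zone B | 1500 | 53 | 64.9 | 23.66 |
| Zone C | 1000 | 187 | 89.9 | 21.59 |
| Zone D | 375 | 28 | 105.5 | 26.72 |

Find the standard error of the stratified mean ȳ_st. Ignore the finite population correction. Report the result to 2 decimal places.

V̂(ȳ_st) = Σ W_h² s_h²/n_h, with W_h = N_h/N and N = 3825:
  stratum Zone A: (950/3825)²·30.68²/62 = 0.93649
  stratum Zone B: (1500/3825)²·23.66²/53 = 1.62433
  stratum Zone C: (1000/3825)²·21.59²/187 = 0.170373
  stratum Zone D: (375/3825)²·26.72²/28 = 0.245084
V̂(ȳ_st) = 2.97627
SE(ȳ_st) = √2.97627 = 1.72519

SE(ȳ_st) ≈ 1.73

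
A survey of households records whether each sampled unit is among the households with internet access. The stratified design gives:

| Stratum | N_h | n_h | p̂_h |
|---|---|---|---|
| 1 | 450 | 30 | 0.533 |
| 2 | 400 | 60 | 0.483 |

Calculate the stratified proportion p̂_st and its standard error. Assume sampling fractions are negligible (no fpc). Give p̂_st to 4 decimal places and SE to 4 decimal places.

p̂_st ≈ 0.5095, SE ≈ 0.0578

N = 850; stratum weights W_h = N_h/N.
p̂_st = Σ W_h p̂_h = (450·0.533 + 400·0.483)/850 = 0.50947
V̂(p̂_st) = Σ W_h² p̂_h(1−p̂_h)/(n_h−1):
  stratum 1: (450/850)²·0.533·0.467/29 = 0.00240565
  stratum 2: (400/850)²·0.483·0.517/59 = 0.000937277
V̂(p̂_st) = 0.00334293; SE = √V̂ = 0.0578181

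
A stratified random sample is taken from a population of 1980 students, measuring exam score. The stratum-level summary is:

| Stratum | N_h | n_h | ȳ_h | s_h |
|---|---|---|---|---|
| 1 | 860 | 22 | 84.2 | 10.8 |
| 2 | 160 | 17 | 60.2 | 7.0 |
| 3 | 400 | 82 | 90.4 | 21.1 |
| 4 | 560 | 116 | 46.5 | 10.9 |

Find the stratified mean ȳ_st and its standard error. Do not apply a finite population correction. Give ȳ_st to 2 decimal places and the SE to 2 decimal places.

ȳ_st ≈ 72.85, SE ≈ 1.15

ȳ_st = Σ W_h ȳ_h = (860·84.2 + 160·60.2 + 400·90.4 + 560·46.5)/1980 = 72.85051
V̂(ȳ_st) = Σ W_h² s_h²/n_h, with W_h = N_h/N and N = 1980:
  stratum 1: (860/1980)²·10.8²/22 = 1.00021
  stratum 2: (160/1980)²·7.0²/17 = 0.0188216
  stratum 3: (400/1980)²·21.1²/82 = 0.221585
  stratum 4: (560/1980)²·10.9²/116 = 0.0819296
V̂(ȳ_st) = 1.32255
SE(ȳ_st) = √1.32255 = 1.15002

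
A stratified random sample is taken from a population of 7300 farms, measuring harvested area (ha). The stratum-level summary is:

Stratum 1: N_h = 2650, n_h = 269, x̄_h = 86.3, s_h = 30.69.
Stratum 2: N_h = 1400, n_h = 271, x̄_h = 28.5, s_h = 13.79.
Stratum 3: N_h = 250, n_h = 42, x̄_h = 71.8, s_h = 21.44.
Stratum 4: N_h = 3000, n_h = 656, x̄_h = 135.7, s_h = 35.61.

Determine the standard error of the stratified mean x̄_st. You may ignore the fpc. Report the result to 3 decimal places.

V̂(x̄_st) = Σ W_h² s_h²/n_h, with W_h = N_h/N and N = 7300:
  stratum 1: (2650/7300)²·30.69²/269 = 0.461411
  stratum 2: (1400/7300)²·13.79²/271 = 0.0258089
  stratum 3: (250/7300)²·21.44²/42 = 0.0128361
  stratum 4: (3000/7300)²·35.61²/656 = 0.326465
V̂(x̄_st) = 0.826521
SE(x̄_st) = √0.826521 = 0.909132

SE(x̄_st) ≈ 0.909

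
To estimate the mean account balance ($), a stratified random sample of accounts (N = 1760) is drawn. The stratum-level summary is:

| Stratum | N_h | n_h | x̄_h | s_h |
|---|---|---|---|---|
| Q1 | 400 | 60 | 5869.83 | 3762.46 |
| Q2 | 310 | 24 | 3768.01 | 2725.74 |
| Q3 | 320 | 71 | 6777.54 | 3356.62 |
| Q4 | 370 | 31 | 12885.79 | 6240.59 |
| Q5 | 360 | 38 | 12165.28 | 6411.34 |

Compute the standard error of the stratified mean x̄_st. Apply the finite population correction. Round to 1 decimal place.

SE(x̄_st) ≈ 338.6

V̂(x̄_st) = Σ W_h² (1 − n_h/N_h) s_h²/n_h, with W_h = N_h/N and N = 1760:
  stratum Q1: (400/1760)²·(1 − 60/400)·3762.46²/60 = 10358.7
  stratum Q2: (310/1760)²·(1 − 24/310)·2725.74²/24 = 8860.54
  stratum Q3: (320/1760)²·(1 − 71/320)·3356.62²/71 = 4081.97
  stratum Q4: (370/1760)²·(1 − 31/370)·6240.59²/31 = 50870.5
  stratum Q5: (360/1760)²·(1 − 38/360)·6411.34²/38 = 40480.6
V̂(x̄_st) = 114652
SE(x̄_st) = √114652 = 338.603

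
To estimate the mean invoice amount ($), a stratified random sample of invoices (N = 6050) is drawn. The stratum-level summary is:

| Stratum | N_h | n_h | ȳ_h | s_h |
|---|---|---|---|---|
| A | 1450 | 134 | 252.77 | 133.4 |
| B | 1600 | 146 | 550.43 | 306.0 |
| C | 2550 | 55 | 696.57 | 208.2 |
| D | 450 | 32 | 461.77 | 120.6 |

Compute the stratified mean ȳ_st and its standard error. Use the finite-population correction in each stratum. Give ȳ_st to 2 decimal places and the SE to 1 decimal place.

ȳ_st = Σ W_h ȳ_h = (1450·252.77 + 1600·550.43 + 2550·696.57 + 450·461.77)/6050 = 534.09165
V̂(ȳ_st) = Σ W_h² (1 − n_h/N_h) s_h²/n_h, with W_h = N_h/N and N = 6050:
  stratum A: (1450/6050)²·(1 − 134/1450)·133.4²/134 = 6.92341
  stratum B: (1600/6050)²·(1 − 146/1600)·306.0²/146 = 40.7628
  stratum C: (2550/6050)²·(1 − 55/2550)·208.2²/55 = 136.993
  stratum D: (450/6050)²·(1 − 32/450)·120.6²/32 = 2.33573
V̂(ȳ_st) = 187.015
SE(ȳ_st) = √187.015 = 13.6753

ȳ_st ≈ 534.09, SE ≈ 13.7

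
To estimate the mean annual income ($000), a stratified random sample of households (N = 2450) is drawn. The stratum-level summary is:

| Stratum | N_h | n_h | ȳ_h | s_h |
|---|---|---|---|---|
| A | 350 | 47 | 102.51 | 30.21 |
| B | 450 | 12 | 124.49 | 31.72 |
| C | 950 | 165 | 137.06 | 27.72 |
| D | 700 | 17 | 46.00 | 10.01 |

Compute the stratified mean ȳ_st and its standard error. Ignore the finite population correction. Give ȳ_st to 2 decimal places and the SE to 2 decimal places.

ȳ_st = Σ W_h ȳ_h = (350·102.51 + 450·124.49 + 950·137.06 + 700·46.00)/2450 = 103.79837
V̂(ȳ_st) = Σ W_h² s_h²/n_h, with W_h = N_h/N and N = 2450:
  stratum A: (350/2450)²·30.21²/47 = 0.396285
  stratum B: (450/2450)²·31.72²/12 = 2.82864
  stratum C: (950/2450)²·27.72²/165 = 0.700193
  stratum D: (700/2450)²·10.01²/17 = 0.481153
V̂(ȳ_st) = 4.40627
SE(ȳ_st) = √4.40627 = 2.09911

ȳ_st ≈ 103.80, SE ≈ 2.10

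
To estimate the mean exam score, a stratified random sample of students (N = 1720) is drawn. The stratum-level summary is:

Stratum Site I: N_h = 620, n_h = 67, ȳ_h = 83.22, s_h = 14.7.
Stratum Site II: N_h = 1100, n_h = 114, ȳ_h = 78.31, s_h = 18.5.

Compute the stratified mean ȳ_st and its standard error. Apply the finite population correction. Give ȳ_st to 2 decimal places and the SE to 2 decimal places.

ȳ_st = Σ W_h ȳ_h = (620·83.22 + 1100·78.31)/1720 = 80.07988
V̂(ȳ_st) = Σ W_h² (1 − n_h/N_h) s_h²/n_h, with W_h = N_h/N and N = 1720:
  stratum Site I: (620/1720)²·(1 − 67/620)·14.7²/67 = 0.373783
  stratum Site II: (1100/1720)²·(1 − 114/1100)·18.5²/114 = 1.10066
V̂(ȳ_st) = 1.47444
SE(ȳ_st) = √1.47444 = 1.21426

ȳ_st ≈ 80.08, SE ≈ 1.21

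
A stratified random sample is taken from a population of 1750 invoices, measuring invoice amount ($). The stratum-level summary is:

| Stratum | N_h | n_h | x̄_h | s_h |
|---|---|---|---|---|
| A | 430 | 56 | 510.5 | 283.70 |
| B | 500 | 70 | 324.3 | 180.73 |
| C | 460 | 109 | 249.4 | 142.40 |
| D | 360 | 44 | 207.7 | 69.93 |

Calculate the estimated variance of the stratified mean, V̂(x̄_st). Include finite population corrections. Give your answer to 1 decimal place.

V̂(x̄_st) ≈ 122.2

V̂(x̄_st) = Σ W_h² (1 − n_h/N_h) s_h²/n_h, with W_h = N_h/N and N = 1750:
  stratum A: (430/1750)²·(1 − 56/430)·283.70²/56 = 75.4735
  stratum B: (500/1750)²·(1 − 70/500)·180.73²/70 = 32.7586
  stratum C: (460/1750)²·(1 − 109/460)·142.40²/109 = 9.80804
  stratum D: (360/1750)²·(1 − 44/360)·69.93²/44 = 4.12846
V̂(x̄_st) = 122.169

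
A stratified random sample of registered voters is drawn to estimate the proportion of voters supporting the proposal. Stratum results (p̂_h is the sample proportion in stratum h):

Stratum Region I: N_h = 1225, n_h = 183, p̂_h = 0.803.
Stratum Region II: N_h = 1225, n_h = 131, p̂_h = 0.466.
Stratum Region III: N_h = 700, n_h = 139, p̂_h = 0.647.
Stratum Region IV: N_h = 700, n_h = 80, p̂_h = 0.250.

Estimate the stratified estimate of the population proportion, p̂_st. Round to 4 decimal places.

p̂_st ≈ 0.5669

N = 3850; stratum weights W_h = N_h/N.
p̂_st = Σ W_h p̂_h = (1225·0.803 + 1225·0.466 + 700·0.647 + 700·0.250)/3850 = 0.56686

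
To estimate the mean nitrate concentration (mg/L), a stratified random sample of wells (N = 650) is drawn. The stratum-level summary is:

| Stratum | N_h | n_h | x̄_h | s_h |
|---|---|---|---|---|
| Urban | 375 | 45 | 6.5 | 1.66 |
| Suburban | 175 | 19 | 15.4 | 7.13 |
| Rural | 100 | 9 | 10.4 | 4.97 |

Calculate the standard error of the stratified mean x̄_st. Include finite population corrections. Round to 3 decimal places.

SE(x̄_st) ≈ 0.500

V̂(x̄_st) = Σ W_h² (1 − n_h/N_h) s_h²/n_h, with W_h = N_h/N and N = 650:
  stratum Urban: (375/650)²·(1 − 45/375)·1.66²/45 = 0.0179359
  stratum Suburban: (175/650)²·(1 − 19/175)·7.13²/19 = 0.172887
  stratum Rural: (100/650)²·(1 − 9/100)·4.97²/9 = 0.0591133
V̂(x̄_st) = 0.249936
SE(x̄_st) = √0.249936 = 0.499936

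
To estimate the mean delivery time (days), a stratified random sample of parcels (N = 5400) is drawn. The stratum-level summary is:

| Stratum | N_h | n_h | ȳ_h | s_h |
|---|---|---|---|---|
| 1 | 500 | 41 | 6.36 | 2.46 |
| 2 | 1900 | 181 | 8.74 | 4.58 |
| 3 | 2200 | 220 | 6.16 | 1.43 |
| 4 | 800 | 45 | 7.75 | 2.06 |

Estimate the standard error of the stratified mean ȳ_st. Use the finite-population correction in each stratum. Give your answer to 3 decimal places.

V̂(ȳ_st) = Σ W_h² (1 − n_h/N_h) s_h²/n_h, with W_h = N_h/N and N = 5400:
  stratum 1: (500/5400)²·(1 − 41/500)·2.46²/41 = 0.00116167
  stratum 2: (1900/5400)²·(1 − 181/1900)·4.58²/181 = 0.0129806
  stratum 3: (2200/5400)²·(1 − 220/2200)·1.43²/220 = 0.00138851
  stratum 4: (800/5400)²·(1 − 45/800)·2.06²/45 = 0.00195331
V̂(ȳ_st) = 0.0174841
SE(ȳ_st) = √0.0174841 = 0.132227

SE(ȳ_st) ≈ 0.132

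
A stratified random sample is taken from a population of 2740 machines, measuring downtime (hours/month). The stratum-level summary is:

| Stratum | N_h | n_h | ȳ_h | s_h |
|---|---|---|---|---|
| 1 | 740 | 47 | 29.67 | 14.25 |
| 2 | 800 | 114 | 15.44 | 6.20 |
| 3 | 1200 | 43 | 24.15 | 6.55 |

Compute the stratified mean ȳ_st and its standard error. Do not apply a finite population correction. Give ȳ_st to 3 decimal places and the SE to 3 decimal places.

ȳ_st = Σ W_h ȳ_h = (740·29.67 + 800·15.44 + 1200·24.15)/2740 = 23.09774
V̂(ȳ_st) = Σ W_h² s_h²/n_h, with W_h = N_h/N and N = 2740:
  stratum 1: (740/2740)²·14.25²/47 = 0.315133
  stratum 2: (800/2740)²·6.20²/114 = 0.0287447
  stratum 3: (1200/2740)²·6.55²/43 = 0.191371
V̂(ȳ_st) = 0.535249
SE(ȳ_st) = √0.535249 = 0.731607

ȳ_st ≈ 23.098, SE ≈ 0.732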